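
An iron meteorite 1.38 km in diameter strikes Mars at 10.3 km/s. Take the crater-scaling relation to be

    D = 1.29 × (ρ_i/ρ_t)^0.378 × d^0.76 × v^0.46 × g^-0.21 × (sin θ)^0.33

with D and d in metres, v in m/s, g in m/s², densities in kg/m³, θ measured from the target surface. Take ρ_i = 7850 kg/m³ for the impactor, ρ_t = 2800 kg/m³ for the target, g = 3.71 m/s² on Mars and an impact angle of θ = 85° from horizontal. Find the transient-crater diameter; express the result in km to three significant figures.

In SI units: d = 1380 m, v = 10300 m/s.
(ρ_i/ρ_t)^0.378 = (7850/2800)^0.378 = 1.477
d^0.76 = 1380^0.76 = 243.4
v^0.46 = 10300^0.46 = 70.13
g^-0.21 = 3.71^-0.21 = 0.7593
(sin 85°)^0.33 = 0.9962^0.33 = 0.9987
D = 1.29 × 1.477 × 243.4 × 70.13 × 0.7593 × 0.9987 = 24663 m
   = 24.66 km

D ≈ 24.7 km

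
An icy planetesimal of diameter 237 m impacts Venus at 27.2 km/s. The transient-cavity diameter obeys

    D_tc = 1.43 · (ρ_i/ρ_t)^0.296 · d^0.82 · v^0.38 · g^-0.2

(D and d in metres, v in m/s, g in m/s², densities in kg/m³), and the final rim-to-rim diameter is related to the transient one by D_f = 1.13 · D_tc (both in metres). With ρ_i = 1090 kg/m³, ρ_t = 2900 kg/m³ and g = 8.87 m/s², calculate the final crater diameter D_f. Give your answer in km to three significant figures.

D_f ≈ 3.35 km

v = 27200 m/s.
(ρ_i/ρ_t)^0.296 = (1090/2900)^0.296 = 0.7485
d^0.82 = 237^0.82 = 88.57
v^0.38 = 27200^0.38 = 48.43
g^-0.2 = 8.87^-0.2 = 0.6463
D_tc = 1.43 × 0.7485 × 88.57 × 48.43 × 0.6463 = 2967 m
D_f = 1.13 × 2967 = 3353 m
     = 3.353 km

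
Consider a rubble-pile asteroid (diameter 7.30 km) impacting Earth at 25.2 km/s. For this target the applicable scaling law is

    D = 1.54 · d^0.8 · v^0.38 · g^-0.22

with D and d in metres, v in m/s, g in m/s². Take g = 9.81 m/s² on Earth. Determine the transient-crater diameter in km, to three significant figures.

D ≈ 54.0 km

In SI units: d = 7300 m, v = 25200 m/s.
d^0.8 = 7300^0.8 = 1232
v^0.38 = 25200^0.38 = 47.05
g^-0.22 = 9.81^-0.22 = 0.6051
D = 1.54 × 1232 × 47.05 × 0.6051 = 54015 m
   = 54.02 km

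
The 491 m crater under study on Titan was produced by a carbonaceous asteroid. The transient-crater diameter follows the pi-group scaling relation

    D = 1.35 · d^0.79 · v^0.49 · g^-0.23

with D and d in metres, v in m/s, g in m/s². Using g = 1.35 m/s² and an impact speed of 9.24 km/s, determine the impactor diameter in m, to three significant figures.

d ≈ 6.60 m

Rearranging for d: d = [D / (1.35 · 9240^0.49 · 1.35^-0.23)]^(1/0.79).
9240^0.49 = 87.74
1.35^-0.23 = 0.9333
Denominator = 1.35 × 87.74 × 0.9333 = 110.5
D / 110.5 = 491 / 110.5 = 4.443
d = 4.443^(1/0.79) = 4.443^1.2658 = 6.604 m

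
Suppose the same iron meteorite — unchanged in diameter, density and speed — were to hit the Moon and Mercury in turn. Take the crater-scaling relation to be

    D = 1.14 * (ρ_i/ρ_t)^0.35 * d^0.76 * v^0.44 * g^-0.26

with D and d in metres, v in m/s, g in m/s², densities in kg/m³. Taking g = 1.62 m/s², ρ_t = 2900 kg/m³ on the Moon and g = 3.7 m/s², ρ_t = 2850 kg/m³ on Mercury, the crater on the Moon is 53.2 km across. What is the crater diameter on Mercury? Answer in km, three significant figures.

D ≈ 43.2 km

The impactor-only factors (d, v, ρ_i) cancel in the ratio, leaving D_Mercury/D_Moon = (g_Mercury/g_Moon)^-0.26 · (ρ_t,Moon/ρ_t,Mercury)^0.35.
(3.7/1.62)^-0.26 = 2.284^-0.26 = 0.8068
(2900/2850)^0.35 = 1.018^0.35 = 1.006
Ratio = 0.8068 × 1.006 = 0.8116
D_Mercury = 0.8116 × 53.2 km = 43.2 km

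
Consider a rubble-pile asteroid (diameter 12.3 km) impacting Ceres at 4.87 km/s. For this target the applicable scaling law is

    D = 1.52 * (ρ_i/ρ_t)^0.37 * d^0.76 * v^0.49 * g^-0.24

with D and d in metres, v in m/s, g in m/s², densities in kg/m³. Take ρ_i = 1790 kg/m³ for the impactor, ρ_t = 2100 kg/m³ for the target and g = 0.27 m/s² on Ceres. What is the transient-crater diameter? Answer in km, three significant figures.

D ≈ 161 km

In SI units: d = 12300 m, v = 4870 m/s.
(ρ_i/ρ_t)^0.37 = (1790/2100)^0.37 = 0.9426
d^0.76 = 12300^0.76 = 1283
v^0.49 = 4870^0.49 = 64.10
g^-0.24 = 0.27^-0.24 = 1.369
D = 1.52 × 0.9426 × 1283 × 64.10 × 1.369 = 1.613 × 10^5 m
   = 161.3 km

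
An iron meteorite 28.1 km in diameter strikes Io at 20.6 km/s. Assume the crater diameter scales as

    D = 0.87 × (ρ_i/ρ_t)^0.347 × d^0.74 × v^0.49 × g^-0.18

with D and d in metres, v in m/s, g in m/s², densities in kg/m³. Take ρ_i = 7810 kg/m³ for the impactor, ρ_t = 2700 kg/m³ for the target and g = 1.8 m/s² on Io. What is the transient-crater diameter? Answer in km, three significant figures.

D ≈ 288 km

In SI units: d = 28100 m, v = 20600 m/s.
(ρ_i/ρ_t)^0.347 = (7810/2700)^0.347 = 1.446
d^0.74 = 28100^0.74 = 1959
v^0.49 = 20600^0.49 = 130.0
g^-0.18 = 1.8^-0.18 = 0.8996
D = 0.87 × 1.446 × 1959 × 130.0 × 0.8996 = 2.882 × 10^5 m
   = 288.2 km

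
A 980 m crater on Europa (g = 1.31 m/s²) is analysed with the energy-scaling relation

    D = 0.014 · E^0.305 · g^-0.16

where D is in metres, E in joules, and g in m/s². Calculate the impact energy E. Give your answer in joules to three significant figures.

Rearranging: E = [D / (0.014 · g^-0.16)]^(1/0.305).
g^-0.16 = 1.31^-0.16 = 0.9577
D / (0.014 × 0.9577) = 980 / (0.01341) = 7.308 × 10^4
E = (7.308 × 10^4)^3.2787 = 8.850 × 10^15 J

E ≈ 8.85 × 10^15 J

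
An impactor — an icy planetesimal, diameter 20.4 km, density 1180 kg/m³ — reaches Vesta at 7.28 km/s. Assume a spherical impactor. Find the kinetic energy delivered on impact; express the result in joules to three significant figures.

E ≈ 1.39 × 10^23 J

d = 20400 m; v = 7280 m/s.
Mass m = (π/6) ρ d³ = (π/6) × 1180 × (20400)³ = 5.245 × 10^15 kg
E = ½ m v² = 0.5 × 5.245 × 10^15 × (7280)² = 1.390 × 10^23 J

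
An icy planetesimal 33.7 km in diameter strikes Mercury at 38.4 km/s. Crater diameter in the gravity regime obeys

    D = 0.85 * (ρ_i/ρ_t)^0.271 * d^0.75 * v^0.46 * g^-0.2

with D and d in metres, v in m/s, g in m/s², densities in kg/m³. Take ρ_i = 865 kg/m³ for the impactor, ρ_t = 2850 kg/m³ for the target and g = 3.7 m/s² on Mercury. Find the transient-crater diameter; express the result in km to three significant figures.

In SI units: d = 33700 m, v = 38400 m/s.
(ρ_i/ρ_t)^0.271 = (865/2850)^0.271 = 0.7239
d^0.75 = 33700^0.75 = 2487
v^0.46 = 38400^0.46 = 128.5
g^-0.2 = 3.7^-0.2 = 0.7698
D = 0.85 × 0.7239 × 2487 × 128.5 × 0.7698 = 1.514 × 10^5 m
   = 151.4 km

D ≈ 151 km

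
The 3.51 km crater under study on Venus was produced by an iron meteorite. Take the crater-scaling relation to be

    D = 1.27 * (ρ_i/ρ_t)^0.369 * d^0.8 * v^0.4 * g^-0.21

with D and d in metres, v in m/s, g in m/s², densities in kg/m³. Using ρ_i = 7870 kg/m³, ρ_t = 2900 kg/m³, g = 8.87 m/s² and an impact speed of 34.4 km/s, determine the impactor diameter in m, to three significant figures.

d ≈ 121 m

Rearranging for d: d = [D / (1.27 · (7870/2900)^0.369 · 34400^0.4 · 8.87^-0.21)]^(1/0.8).
D = 3510 m.
(7870/2900)^0.369 = 1.445
34400^0.4 = 65.26
8.87^-0.21 = 0.6323
Denominator = 1.27 × 1.445 × 65.26 × 0.6323 = 75.73
D / 75.73 = 3510 / 75.73 = 46.35
d = 46.35^(1/0.8) = 46.35^1.25 = 120.9 m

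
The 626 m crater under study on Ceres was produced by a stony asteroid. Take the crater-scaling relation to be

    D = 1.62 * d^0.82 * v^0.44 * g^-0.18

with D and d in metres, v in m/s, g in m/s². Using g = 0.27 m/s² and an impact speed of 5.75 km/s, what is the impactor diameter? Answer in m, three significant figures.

Rearranging for d: d = [D / (1.62 · 5750^0.44 · 0.27^-0.18)]^(1/0.82).
5750^0.44 = 45.11
0.27^-0.18 = 1.266
Denominator = 1.62 × 45.11 × 1.266 = 92.52
D / 92.52 = 626 / 92.52 = 6.766
d = 6.766^(1/0.82) = 6.766^1.2195 = 10.29 m

d ≈ 10.3 m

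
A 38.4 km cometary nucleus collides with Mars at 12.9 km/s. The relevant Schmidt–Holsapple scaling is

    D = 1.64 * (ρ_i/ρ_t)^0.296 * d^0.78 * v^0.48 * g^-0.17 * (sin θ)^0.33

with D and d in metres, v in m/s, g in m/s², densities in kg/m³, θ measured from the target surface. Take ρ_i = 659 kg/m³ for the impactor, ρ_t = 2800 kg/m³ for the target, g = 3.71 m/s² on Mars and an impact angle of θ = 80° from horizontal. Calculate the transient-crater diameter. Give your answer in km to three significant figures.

D ≈ 301 km

In SI units: d = 38400 m, v = 12900 m/s.
(ρ_i/ρ_t)^0.296 = (659/2800)^0.296 = 0.6517
d^0.78 = 38400^0.78 = 3765
v^0.48 = 12900^0.48 = 93.99
g^-0.17 = 3.71^-0.17 = 0.8002
(sin 80°)^0.33 = 0.9848^0.33 = 0.9950
D = 1.64 × 0.6517 × 3765 × 93.99 × 0.8002 × 0.9950 = 3.011 × 10^5 m
   = 301.1 km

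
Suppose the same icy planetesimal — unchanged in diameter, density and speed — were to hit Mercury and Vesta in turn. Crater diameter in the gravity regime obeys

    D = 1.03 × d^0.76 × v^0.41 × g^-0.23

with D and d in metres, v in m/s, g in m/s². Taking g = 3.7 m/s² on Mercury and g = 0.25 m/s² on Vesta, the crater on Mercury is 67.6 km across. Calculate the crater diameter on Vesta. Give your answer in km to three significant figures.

D ≈ 126 km

All impactor-dependent factors cancel in the ratio, leaving D_Vesta/D_Mercury = (g_Vesta/g_Mercury)^-0.23.
(0.25/3.7)^-0.23 = 0.06757^-0.23 = 1.858
D_Vesta = 1.858 × 67.6 km = 126 km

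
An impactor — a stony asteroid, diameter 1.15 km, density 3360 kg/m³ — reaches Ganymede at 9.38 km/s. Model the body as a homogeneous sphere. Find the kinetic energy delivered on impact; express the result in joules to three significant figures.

E ≈ 1.18 × 10^20 J

d = 1150 m; v = 9380 m/s.
Mass m = (π/6) ρ d³ = (π/6) × 3360 × (1150)³ = 2.676 × 10^12 kg
E = ½ m v² = 0.5 × 2.676 × 10^12 × (9380)² = 1.177 × 10^20 J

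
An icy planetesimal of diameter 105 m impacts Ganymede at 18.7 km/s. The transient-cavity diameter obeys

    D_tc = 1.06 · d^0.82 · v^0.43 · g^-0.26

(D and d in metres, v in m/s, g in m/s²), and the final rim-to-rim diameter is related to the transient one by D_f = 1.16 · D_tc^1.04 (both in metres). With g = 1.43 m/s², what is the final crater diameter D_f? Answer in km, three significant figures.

v = 18700 m/s.
d^0.82 = 105^0.82 = 45.43
v^0.43 = 18700^0.43 = 68.69
g^-0.26 = 1.43^-0.26 = 0.9112
D_tc = 1.06 × 45.43 × 68.69 × 0.9112 = 3014 m
D_f = 1.16 × (3014)^1.04 = 4817 m
     = 4.817 km

D_f ≈ 4.82 km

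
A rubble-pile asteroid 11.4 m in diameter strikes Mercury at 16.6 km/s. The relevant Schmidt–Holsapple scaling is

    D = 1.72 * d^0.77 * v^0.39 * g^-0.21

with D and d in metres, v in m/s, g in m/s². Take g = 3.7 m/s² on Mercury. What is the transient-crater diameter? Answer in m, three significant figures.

In SI units: v = 16600 m/s.
d^0.77 = 11.4^0.77 = 6.514
v^0.39 = 16600^0.39 = 44.24
g^-0.21 = 3.7^-0.21 = 0.7598
D = 1.72 × 6.514 × 44.24 × 0.7598 = 376.6 m

D ≈ 377 m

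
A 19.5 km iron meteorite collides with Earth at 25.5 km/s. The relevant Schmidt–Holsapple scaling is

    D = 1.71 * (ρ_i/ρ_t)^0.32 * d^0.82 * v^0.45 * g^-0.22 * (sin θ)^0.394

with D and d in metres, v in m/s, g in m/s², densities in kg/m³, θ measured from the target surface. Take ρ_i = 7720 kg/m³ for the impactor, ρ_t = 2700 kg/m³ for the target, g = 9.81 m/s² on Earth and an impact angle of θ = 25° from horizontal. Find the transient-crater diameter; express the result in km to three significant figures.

In SI units: d = 19500 m, v = 25500 m/s.
(ρ_i/ρ_t)^0.32 = (7720/2700)^0.32 = 1.400
d^0.82 = 19500^0.82 = 3295
v^0.45 = 25500^0.45 = 96.15
g^-0.22 = 9.81^-0.22 = 0.6051
(sin 25°)^0.394 = 0.4226^0.394 = 0.7122
D = 1.71 × 1.400 × 3295 × 96.15 × 0.6051 × 0.7122 = 3.269 × 10^5 m
   = 326.9 km

D ≈ 327 km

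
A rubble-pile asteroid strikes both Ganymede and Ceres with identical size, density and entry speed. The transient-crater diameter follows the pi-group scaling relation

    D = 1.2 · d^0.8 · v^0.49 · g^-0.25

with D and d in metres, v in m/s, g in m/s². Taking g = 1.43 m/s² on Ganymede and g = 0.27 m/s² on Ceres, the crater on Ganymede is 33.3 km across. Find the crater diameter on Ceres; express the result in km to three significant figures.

D ≈ 50.5 km

All impactor-dependent factors cancel in the ratio, leaving D_Ceres/D_Ganymede = (g_Ceres/g_Ganymede)^-0.25.
(0.27/1.43)^-0.25 = 0.1888^-0.25 = 1.517
D_Ceres = 1.517 × 33.3 km = 50.5 km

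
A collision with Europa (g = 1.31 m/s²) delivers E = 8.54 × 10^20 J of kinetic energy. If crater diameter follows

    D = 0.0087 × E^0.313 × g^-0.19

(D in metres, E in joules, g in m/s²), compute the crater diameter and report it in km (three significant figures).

D ≈ 29.4 km

E^0.313 = (8.54 × 10^20)^0.313 = 3.561 × 10^6
g^-0.19 = 1.31^-0.19 = 0.9500
D = 0.0087 × 3.561 × 10^6 × 0.9500 = 29432 m
   = 29.43 km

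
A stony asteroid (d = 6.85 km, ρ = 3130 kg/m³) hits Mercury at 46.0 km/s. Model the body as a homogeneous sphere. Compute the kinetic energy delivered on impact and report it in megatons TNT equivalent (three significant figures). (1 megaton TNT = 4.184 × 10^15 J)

d = 6850 m; v = 46000 m/s.
Mass m = (π/6) ρ d³ = (π/6) × 3130 × (6850)³ = 5.268 × 10^14 kg
E = ½ m v² = 0.5 × 5.268 × 10^14 × (46000)² = 5.574 × 10^23 J
   = 5.574 × 10^23 / 4.184×10^15 = 1.332 × 10^8 Mt

E ≈ 1.33 × 10^8 Mt TNT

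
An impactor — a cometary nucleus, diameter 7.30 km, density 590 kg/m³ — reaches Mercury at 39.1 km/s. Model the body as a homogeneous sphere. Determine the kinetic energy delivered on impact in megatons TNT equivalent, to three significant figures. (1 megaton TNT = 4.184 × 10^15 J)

E ≈ 2.20 × 10^7 Mt TNT

d = 7300 m; v = 39100 m/s.
Mass m = (π/6) ρ d³ = (π/6) × 590 × (7300)³ = 1.202 × 10^14 kg
E = ½ m v² = 0.5 × 1.202 × 10^14 × (39100)² = 9.188 × 10^22 J
   = 9.188 × 10^22 / 4.184×10^15 = 2.196 × 10^7 Mt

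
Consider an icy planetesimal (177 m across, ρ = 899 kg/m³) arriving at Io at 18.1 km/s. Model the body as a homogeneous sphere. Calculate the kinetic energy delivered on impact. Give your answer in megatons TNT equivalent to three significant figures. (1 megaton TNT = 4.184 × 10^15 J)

E ≈ 102 Mt TNT

v = 18100 m/s.
Mass m = (π/6) ρ d³ = (π/6) × 899 × (177)³ = 2.610 × 10^9 kg
E = ½ m v² = 0.5 × 2.610 × 10^9 × (18100)² = 4.275 × 10^17 J
   = 4.275 × 10^17 / 4.184×10^15 = 102.2 Mt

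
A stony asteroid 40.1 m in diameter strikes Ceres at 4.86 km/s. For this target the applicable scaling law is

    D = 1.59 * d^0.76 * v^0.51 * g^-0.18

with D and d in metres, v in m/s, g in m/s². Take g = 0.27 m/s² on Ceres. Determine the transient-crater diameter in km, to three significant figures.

D ≈ 2.53 km

In SI units: v = 4860 m/s.
d^0.76 = 40.1^0.76 = 16.53
v^0.51 = 4860^0.51 = 75.89
g^-0.18 = 0.27^-0.18 = 1.266
D = 1.59 × 16.53 × 75.89 × 1.266 = 2525 m
   = 2.525 km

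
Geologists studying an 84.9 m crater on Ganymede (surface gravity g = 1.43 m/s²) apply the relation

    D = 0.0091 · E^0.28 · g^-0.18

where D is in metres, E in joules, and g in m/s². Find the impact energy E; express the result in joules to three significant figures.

E ≈ 1.90 × 10^14 J

Rearranging: E = [D / (0.0091 · g^-0.18)]^(1/0.28).
g^-0.18 = 1.43^-0.18 = 0.9376
D / (0.0091 × 0.9376) = 84.9 / (8.532 × 10^-3) = 9.951 × 10^3
E = (9.951 × 10^3)^3.5714 = 1.897 × 10^14 J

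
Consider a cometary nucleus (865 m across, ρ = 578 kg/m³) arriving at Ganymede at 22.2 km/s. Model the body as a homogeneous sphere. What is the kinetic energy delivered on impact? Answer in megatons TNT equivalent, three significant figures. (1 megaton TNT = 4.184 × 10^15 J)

v = 22200 m/s.
Mass m = (π/6) ρ d³ = (π/6) × 578 × (865)³ = 1.959 × 10^11 kg
E = ½ m v² = 0.5 × 1.959 × 10^11 × (22200)² = 4.827 × 10^19 J
   = 4.827 × 10^19 / 4.184×10^15 = 11537 Mt

E ≈ 11500 Mt TNT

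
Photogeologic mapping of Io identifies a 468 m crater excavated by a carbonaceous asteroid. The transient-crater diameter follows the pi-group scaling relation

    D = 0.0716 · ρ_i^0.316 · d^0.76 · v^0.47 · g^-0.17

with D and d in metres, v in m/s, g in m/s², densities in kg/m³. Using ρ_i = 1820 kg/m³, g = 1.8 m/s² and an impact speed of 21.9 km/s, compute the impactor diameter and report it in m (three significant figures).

Rearranging for d: d = [D / (0.0716 · 1820^0.316 · 21900^0.47 · 1.8^-0.17)]^(1/0.76).
1820^0.316 = 10.72
21900^0.47 = 109.7
1.8^-0.17 = 0.9049
Denominator = 0.0716 × 10.72 × 109.7 × 0.9049 = 76.19
D / 76.19 = 468 / 76.19 = 6.143
d = 6.143^(1/0.76) = 6.143^1.3158 = 10.90 m

d ≈ 10.9 m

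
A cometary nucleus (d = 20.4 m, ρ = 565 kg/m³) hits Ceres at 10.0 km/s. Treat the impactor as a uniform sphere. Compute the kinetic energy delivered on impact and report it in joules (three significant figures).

v = 10000 m/s.
Mass m = (π/6) ρ d³ = (π/6) × 565 × (20.4)³ = 2.512 × 10^6 kg
E = ½ m v² = 0.5 × 2.512 × 10^6 × (10000)² = 1.256 × 10^14 J

E ≈ 1.26 × 10^14 J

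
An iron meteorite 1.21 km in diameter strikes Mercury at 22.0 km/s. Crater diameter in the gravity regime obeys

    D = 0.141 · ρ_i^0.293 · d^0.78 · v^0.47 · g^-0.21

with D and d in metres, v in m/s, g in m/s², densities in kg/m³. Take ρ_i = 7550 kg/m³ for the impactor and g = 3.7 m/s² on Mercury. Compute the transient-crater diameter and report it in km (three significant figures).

D ≈ 40.9 km

In SI units: d = 1210 m, v = 22000 m/s.
ρ_i^0.293 = 7550^0.293 = 13.68
d^0.78 = 1210^0.78 = 253.8
v^0.47 = 22000^0.47 = 109.9
g^-0.21 = 3.7^-0.21 = 0.7598
D = 0.141 × 13.68 × 253.8 × 109.9 × 0.7598 = 40878 m
   = 40.88 km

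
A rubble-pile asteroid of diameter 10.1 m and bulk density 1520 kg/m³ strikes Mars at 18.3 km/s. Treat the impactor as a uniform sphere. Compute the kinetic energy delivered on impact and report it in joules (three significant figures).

E ≈ 1.37 × 10^14 J

v = 18300 m/s.
Mass m = (π/6) ρ d³ = (π/6) × 1520 × (10.1)³ = 8.200 × 10^5 kg
E = ½ m v² = 0.5 × 8.200 × 10^5 × (18300)² = 1.373 × 10^14 J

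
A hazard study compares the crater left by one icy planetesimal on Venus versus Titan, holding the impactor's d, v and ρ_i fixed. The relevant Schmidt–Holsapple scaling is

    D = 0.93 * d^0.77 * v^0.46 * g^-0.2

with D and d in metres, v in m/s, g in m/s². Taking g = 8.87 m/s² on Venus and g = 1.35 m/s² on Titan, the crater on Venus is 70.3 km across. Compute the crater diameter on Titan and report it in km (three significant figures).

All impactor-dependent factors cancel in the ratio, leaving D_Titan/D_Venus = (g_Titan/g_Venus)^-0.2.
(1.35/8.87)^-0.2 = 0.1522^-0.2 = 1.457
D_Titan = 1.457 × 70.3 km = 102 km

D ≈ 102 km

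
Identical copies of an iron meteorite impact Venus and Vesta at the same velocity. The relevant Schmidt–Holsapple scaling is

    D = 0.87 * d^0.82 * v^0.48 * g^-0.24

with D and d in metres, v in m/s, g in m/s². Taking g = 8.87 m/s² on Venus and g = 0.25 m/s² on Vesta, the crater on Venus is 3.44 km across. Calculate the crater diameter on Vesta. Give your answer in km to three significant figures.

D ≈ 8.10 km

All impactor-dependent factors cancel in the ratio, leaving D_Vesta/D_Venus = (g_Vesta/g_Venus)^-0.24.
(0.25/8.87)^-0.24 = 0.02818^-0.24 = 2.355
D_Vesta = 2.355 × 3.44 km = 8.10 km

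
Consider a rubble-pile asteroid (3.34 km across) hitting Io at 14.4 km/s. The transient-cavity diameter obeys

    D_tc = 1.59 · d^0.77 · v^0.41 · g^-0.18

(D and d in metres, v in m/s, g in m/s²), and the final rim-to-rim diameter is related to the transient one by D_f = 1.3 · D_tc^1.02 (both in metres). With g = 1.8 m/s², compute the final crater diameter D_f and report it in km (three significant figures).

In SI: d = 3340 m, v = 14400 m/s.
d^0.77 = 3340^0.77 = 516.8
v^0.41 = 14400^0.41 = 50.69
g^-0.18 = 1.8^-0.18 = 0.8996
D_tc = 1.59 × 516.8 × 50.69 × 0.8996 = 37470 m
D_f = 1.3 × (37470)^1.02 = 60131 m
     = 60.13 km

D_f ≈ 60.1 km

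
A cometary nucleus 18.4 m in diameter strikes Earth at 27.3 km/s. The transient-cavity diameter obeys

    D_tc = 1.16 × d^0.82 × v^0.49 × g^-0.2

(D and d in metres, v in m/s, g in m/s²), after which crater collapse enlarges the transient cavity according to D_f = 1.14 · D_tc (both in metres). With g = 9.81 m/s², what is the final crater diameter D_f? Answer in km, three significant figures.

D_f ≈ 1.36 km

v = 27300 m/s.
d^0.82 = 18.4^0.82 = 10.89
v^0.49 = 27300^0.49 = 149.2
g^-0.2 = 9.81^-0.2 = 0.6334
D_tc = 1.16 × 10.89 × 149.2 × 0.6334 = 1194 m
D_f = 1.14 × 1194 = 1361 m
     = 1.361 km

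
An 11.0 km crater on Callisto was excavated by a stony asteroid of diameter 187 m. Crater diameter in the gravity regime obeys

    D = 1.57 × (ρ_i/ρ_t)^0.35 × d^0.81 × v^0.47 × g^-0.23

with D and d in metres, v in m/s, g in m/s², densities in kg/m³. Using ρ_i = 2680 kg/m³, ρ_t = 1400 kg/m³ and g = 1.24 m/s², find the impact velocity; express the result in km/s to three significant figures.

v ≈ 12.7 km/s

Rearranging for v: v = [D / (1.57 · (2680/1400)^0.35 · 187^0.81 · 1.24^-0.23)]^(1/0.47).
D = 11000 m.
(2680/1400)^0.35 = 1.255
187^0.81 = 69.21
1.24^-0.23 = 0.9517
Denominator = 1.57 × 1.255 × 69.21 × 0.9517 = 129.8
D / 129.8 = 11000 / 129.8 = 84.75
v = 84.75^(1/0.47) = 84.75^2.1277 = 12662 m/s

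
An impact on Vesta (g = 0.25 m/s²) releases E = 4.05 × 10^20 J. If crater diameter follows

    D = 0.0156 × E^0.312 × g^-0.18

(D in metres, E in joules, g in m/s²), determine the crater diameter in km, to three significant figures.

D ≈ 53.8 km

E^0.312 = (4.05 × 10^20)^0.312 = 2.689 × 10^6
g^-0.18 = 0.25^-0.18 = 1.283
D = 0.0156 × 2.689 × 10^6 × 1.283 = 53820 m
   = 53.82 km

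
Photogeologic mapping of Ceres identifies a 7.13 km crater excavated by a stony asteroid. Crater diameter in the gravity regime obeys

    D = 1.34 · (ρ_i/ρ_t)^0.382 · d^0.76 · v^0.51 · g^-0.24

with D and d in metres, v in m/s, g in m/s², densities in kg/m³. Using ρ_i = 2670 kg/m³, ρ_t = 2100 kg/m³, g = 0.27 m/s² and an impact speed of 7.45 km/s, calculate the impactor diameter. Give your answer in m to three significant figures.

Rearranging for d: d = [D / (1.34 · (2670/2100)^0.382 · 7450^0.51 · 0.27^-0.24)]^(1/0.76).
D = 7130 m.
(2670/2100)^0.382 = 1.096
7450^0.51 = 94.36
0.27^-0.24 = 1.369
Denominator = 1.34 × 1.096 × 94.36 × 1.369 = 189.7
D / 189.7 = 7130 / 189.7 = 37.59
d = 37.59^(1/0.76) = 37.59^1.3158 = 118.2 m

d ≈ 118 m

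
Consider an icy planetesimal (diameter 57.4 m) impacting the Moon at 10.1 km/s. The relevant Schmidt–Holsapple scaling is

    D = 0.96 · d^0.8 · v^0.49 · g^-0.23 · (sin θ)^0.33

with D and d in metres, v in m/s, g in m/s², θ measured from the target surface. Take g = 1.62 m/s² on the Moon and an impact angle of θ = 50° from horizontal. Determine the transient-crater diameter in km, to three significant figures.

D ≈ 1.84 km

In SI units: v = 10100 m/s.
d^0.8 = 57.4^0.8 = 25.53
v^0.49 = 10100^0.49 = 91.65
g^-0.23 = 1.62^-0.23 = 0.8950
(sin 50°)^0.33 = 0.7660^0.33 = 0.9158
D = 0.96 × 25.53 × 91.65 × 0.8950 × 0.9158 = 1841 m
   = 1.841 km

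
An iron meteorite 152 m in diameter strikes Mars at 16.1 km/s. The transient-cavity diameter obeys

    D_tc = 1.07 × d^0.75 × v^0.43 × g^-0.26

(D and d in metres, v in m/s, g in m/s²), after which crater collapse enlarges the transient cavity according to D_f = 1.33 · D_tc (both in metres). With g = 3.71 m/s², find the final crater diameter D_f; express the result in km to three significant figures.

v = 16100 m/s.
d^0.75 = 152^0.75 = 43.29
v^0.43 = 16100^0.43 = 64.41
g^-0.26 = 3.71^-0.26 = 0.7112
D_tc = 1.07 × 43.29 × 64.41 × 0.7112 = 2122 m
D_f = 1.33 × 2122 = 2822 m
     = 2.822 km

D_f ≈ 2.82 km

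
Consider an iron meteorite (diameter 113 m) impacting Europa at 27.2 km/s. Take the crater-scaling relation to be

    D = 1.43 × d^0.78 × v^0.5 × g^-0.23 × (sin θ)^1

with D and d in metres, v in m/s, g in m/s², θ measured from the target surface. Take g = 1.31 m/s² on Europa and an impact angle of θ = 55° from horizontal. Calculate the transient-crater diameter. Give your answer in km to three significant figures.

In SI units: v = 27200 m/s.
d^0.78 = 113^0.78 = 39.94
v^0.5 = 27200^0.5 = 164.9
g^-0.23 = 1.31^-0.23 = 0.9398
(sin 55°)^1 = 0.8192^1 = 0.8192
D = 1.43 × 39.94 × 164.9 × 0.9398 × 0.8192 = 7251 m
   = 7.251 km

D ≈ 7.25 km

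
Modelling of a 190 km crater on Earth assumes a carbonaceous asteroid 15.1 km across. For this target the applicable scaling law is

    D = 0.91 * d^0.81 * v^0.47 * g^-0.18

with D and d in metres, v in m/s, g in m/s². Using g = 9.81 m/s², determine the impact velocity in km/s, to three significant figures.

v ≈ 31.4 km/s

Rearranging for v: v = [D / (0.91 · 15100^0.81 · 9.81^-0.18)]^(1/0.47).
D = 190000 m.
15100^0.81 = 2426
9.81^-0.18 = 0.6630
Denominator = 0.91 × 2426 × 0.6630 = 1464
D / 1464 = 190000 / 1464 = 129.8
v = 129.8^(1/0.47) = 129.8^2.1277 = 31363 m/s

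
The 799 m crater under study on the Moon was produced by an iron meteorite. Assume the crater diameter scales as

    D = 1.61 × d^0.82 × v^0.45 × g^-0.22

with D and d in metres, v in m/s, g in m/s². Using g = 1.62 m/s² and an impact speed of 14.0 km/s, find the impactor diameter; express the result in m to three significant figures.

Rearranging for d: d = [D / (1.61 · 14000^0.45 · 1.62^-0.22)]^(1/0.82).
14000^0.45 = 73.41
1.62^-0.22 = 0.8993
Denominator = 1.61 × 73.41 × 0.8993 = 106.3
D / 106.3 = 799 / 106.3 = 7.516
d = 7.516^(1/0.82) = 7.516^1.2195 = 11.70 m

d ≈ 11.7 m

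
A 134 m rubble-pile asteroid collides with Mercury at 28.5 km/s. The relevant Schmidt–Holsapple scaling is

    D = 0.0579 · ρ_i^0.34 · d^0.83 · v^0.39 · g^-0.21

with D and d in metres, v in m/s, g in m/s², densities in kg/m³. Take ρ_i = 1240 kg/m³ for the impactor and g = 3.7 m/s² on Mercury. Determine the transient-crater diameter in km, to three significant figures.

In SI units: v = 28500 m/s.
ρ_i^0.34 = 1240^0.34 = 11.27
d^0.83 = 134^0.83 = 58.28
v^0.39 = 28500^0.39 = 54.62
g^-0.21 = 3.7^-0.21 = 0.7598
D = 0.0579 × 11.27 × 58.28 × 54.62 × 0.7598 = 1578 m
   = 1.578 km

D ≈ 1.58 km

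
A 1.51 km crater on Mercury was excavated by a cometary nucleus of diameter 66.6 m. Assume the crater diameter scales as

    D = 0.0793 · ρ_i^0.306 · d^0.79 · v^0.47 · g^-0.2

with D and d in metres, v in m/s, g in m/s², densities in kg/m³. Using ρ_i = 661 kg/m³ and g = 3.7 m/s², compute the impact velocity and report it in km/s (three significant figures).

Rearranging for v: v = [D / (0.0793 · 661^0.306 · 66.6^0.79 · 3.7^-0.2)]^(1/0.47).
D = 1510 m.
661^0.306 = 7.294
66.6^0.79 = 27.58
3.7^-0.2 = 0.7698
Denominator = 0.0793 × 7.294 × 27.58 × 0.7698 = 12.28
D / 12.28 = 1510 / 12.28 = 123.0
v = 123.0^(1/0.47) = 123.0^2.1277 = 27970 m/s

v ≈ 28.0 km/s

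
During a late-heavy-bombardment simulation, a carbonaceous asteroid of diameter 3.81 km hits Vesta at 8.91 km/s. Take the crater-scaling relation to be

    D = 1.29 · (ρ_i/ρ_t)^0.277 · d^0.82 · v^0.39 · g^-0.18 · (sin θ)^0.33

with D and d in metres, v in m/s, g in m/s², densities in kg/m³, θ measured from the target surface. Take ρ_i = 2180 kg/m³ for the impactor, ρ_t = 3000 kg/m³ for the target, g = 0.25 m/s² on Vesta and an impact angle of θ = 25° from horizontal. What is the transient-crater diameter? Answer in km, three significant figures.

In SI units: d = 3810 m, v = 8910 m/s.
(ρ_i/ρ_t)^0.277 = (2180/3000)^0.277 = 0.9154
d^0.82 = 3810^0.82 = 863.7
v^0.39 = 8910^0.39 = 34.71
g^-0.18 = 0.25^-0.18 = 1.283
(sin 25°)^0.33 = 0.4226^0.33 = 0.7526
D = 1.29 × 0.9154 × 863.7 × 34.71 × 1.283 × 0.7526 = 34183 m
   = 34.18 km

D ≈ 34.2 km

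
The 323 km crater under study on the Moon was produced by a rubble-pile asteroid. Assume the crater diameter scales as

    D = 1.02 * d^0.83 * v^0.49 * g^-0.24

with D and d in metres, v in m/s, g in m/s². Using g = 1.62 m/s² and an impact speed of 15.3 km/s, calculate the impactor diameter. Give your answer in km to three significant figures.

Rearranging for d: d = [D / (1.02 · 15300^0.49 · 1.62^-0.24)]^(1/0.83).
D = 323000 m.
15300^0.49 = 112.3
1.62^-0.24 = 0.8907
Denominator = 1.02 × 112.3 × 0.8907 = 102.0
D / 102.0 = 323000 / 102.0 = 3167
d = 3167^(1/0.83) = 3167^1.2048 = 16504 m

d ≈ 16.5 km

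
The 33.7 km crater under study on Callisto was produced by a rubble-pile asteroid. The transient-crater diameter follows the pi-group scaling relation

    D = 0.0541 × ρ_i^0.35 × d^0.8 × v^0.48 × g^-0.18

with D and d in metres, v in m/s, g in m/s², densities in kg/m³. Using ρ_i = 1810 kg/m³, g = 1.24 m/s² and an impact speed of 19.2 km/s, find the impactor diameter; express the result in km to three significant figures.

Rearranging for d: d = [D / (0.0541 · 1810^0.35 · 19200^0.48 · 1.24^-0.18)]^(1/0.8).
D = 33700 m.
1810^0.35 = 13.81
19200^0.48 = 113.8
1.24^-0.18 = 0.9620
Denominator = 0.0541 × 13.81 × 113.8 × 0.9620 = 81.79
D / 81.79 = 33700 / 81.79 = 412.0
d = 412.0^(1/0.8) = 412.0^1.25 = 1856 m

d ≈ 1.86 km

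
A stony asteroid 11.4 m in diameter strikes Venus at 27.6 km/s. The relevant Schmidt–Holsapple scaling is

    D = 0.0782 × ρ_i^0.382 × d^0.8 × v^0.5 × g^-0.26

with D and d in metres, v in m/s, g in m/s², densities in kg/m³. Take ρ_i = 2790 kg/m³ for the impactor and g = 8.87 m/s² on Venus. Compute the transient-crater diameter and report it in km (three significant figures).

D ≈ 1.07 km

In SI units: v = 27600 m/s.
ρ_i^0.382 = 2790^0.382 = 20.71
d^0.8 = 11.4^0.8 = 7.007
v^0.5 = 27600^0.5 = 166.1
g^-0.26 = 8.87^-0.26 = 0.5669
D = 0.0782 × 20.71 × 7.007 × 166.1 × 0.5669 = 1069 m
   = 1.069 km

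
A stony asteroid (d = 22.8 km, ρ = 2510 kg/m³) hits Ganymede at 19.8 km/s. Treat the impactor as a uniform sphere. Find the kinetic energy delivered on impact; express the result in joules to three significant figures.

E ≈ 3.05 × 10^24 J

d = 22800 m; v = 19800 m/s.
Mass m = (π/6) ρ d³ = (π/6) × 2510 × (22800)³ = 1.558 × 10^16 kg
E = ½ m v² = 0.5 × 1.558 × 10^16 × (19800)² = 3.054 × 10^24 J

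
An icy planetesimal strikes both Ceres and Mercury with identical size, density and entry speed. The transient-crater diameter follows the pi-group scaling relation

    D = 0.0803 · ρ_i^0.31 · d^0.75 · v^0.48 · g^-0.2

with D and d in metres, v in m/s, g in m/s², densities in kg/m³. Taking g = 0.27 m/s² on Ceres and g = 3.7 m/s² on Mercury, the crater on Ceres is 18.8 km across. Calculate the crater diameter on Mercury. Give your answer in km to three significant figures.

All impactor-dependent factors cancel in the ratio, leaving D_Mercury/D_Ceres = (g_Mercury/g_Ceres)^-0.2.
(3.7/0.27)^-0.2 = 13.70^-0.2 = 0.5925
D_Mercury = 0.5925 × 18.8 km = 11.1 km

D ≈ 11.1 km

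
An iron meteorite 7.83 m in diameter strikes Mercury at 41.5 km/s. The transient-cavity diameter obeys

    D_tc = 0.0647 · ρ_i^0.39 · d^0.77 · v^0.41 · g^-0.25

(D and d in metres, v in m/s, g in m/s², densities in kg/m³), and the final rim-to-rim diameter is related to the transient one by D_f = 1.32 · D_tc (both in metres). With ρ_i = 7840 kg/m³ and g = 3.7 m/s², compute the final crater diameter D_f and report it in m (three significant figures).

v = 41500 m/s.
ρ_i^0.39 = 7840^0.39 = 33.02
d^0.77 = 7.83^0.77 = 4.877
v^0.41 = 41500^0.41 = 78.23
g^-0.25 = 3.7^-0.25 = 0.7210
D_tc = 0.0647 × 33.02 × 4.877 × 78.23 × 0.7210 = 587.7 m
D_f = 1.32 × 587.7 = 775.8 m

D_f ≈ 776 m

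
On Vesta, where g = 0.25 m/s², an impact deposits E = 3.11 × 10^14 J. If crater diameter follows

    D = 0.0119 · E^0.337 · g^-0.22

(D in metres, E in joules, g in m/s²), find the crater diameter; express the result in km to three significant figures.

D ≈ 1.24 km

E^0.337 = (3.11 × 10^14)^0.337 = 7.657 × 10^4
g^-0.22 = 0.25^-0.22 = 1.357
D = 0.0119 × 7.657 × 10^4 × 1.357 = 1236 m
   = 1.236 km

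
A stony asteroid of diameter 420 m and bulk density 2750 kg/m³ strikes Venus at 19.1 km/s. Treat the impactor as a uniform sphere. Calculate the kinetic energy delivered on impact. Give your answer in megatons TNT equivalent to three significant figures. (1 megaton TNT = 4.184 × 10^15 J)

E ≈ 4650 Mt TNT

v = 19100 m/s.
Mass m = (π/6) ρ d³ = (π/6) × 2750 × (420)³ = 1.067 × 10^11 kg
E = ½ m v² = 0.5 × 1.067 × 10^11 × (19100)² = 1.946 × 10^19 J
   = 1.946 × 10^19 / 4.184×10^15 = 4651 Mt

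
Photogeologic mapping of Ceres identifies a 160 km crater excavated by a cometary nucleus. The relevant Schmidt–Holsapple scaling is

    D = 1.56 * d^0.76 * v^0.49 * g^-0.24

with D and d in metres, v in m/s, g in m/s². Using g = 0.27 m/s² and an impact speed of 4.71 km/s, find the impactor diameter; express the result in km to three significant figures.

d ≈ 11.1 km

Rearranging for d: d = [D / (1.56 · 4710^0.49 · 0.27^-0.24)]^(1/0.76).
D = 160000 m.
4710^0.49 = 63.06
0.27^-0.24 = 1.369
Denominator = 1.56 × 63.06 × 1.369 = 134.7
D / 134.7 = 160000 / 134.7 = 1188
d = 1188^(1/0.76) = 1188^1.3158 = 11113 m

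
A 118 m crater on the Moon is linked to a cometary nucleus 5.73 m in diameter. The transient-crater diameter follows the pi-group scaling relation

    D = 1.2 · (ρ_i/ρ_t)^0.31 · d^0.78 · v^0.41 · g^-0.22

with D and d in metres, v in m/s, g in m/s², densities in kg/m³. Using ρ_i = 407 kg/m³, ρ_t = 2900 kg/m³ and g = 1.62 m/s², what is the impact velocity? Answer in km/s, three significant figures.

v ≈ 15.0 km/s

Rearranging for v: v = [D / (1.2 · (407/2900)^0.31 · 5.73^0.78 · 1.62^-0.22)]^(1/0.41).
(407/2900)^0.31 = 0.5440
5.73^0.78 = 3.903
1.62^-0.22 = 0.8993
Denominator = 1.2 × 0.5440 × 3.903 × 0.8993 = 2.291
D / 2.291 = 118 / 2.291 = 51.51
v = 51.51^(1/0.41) = 51.51^2.439 = 14973 m/s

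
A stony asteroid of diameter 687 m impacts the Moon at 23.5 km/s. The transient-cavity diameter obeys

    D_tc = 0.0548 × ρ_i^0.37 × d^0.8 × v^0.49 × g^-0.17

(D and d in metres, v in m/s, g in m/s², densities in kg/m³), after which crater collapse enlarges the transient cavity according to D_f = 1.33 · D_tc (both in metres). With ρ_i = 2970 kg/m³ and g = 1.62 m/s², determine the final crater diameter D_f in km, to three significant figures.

D_f ≈ 33.4 km

v = 23500 m/s.
ρ_i^0.37 = 2970^0.37 = 19.27
d^0.8 = 687^0.8 = 186.0
v^0.49 = 23500^0.49 = 138.6
g^-0.17 = 1.62^-0.17 = 0.9213
D_tc = 0.0548 × 19.27 × 186.0 × 138.6 × 0.9213 = 25080 m
D_f = 1.33 × 25080 = 33356 m
     = 33.36 km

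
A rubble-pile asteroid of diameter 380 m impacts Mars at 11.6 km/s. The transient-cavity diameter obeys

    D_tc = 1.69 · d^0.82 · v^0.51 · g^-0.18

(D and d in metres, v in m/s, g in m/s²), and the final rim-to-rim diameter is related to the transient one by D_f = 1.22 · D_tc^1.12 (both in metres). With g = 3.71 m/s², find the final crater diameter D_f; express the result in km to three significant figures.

v = 11600 m/s.
d^0.82 = 380^0.82 = 130.4
v^0.51 = 11600^0.51 = 118.3
g^-0.18 = 3.71^-0.18 = 0.7898
D_tc = 1.69 × 130.4 × 118.3 × 0.7898 = 20590 m
D_f = 1.22 × (20590)^1.12 = 82728 m
     = 82.73 km

D_f ≈ 82.7 km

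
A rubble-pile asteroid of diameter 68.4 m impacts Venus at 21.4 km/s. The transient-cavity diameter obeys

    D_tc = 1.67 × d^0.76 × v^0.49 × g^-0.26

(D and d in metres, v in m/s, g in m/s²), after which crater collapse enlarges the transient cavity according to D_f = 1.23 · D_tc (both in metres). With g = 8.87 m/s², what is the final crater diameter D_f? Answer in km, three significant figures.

v = 21400 m/s.
d^0.76 = 68.4^0.76 = 24.81
v^0.49 = 21400^0.49 = 132.4
g^-0.26 = 8.87^-0.26 = 0.5669
D_tc = 1.67 × 24.81 × 132.4 × 0.5669 = 3110 m
D_f = 1.23 × 3110 = 3825 m
     = 3.825 km

D_f ≈ 3.83 km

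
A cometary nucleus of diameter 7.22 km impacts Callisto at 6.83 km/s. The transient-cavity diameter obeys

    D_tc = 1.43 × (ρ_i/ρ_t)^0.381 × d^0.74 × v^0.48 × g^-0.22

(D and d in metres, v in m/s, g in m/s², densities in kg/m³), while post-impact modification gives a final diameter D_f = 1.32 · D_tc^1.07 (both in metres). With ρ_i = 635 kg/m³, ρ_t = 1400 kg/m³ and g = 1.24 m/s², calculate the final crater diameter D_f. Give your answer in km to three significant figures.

D_f ≈ 141 km

In SI: d = 7220 m, v = 6830 m/s.
(ρ_i/ρ_t)^0.381 = (635/1400)^0.381 = 0.7399
d^0.74 = 7220^0.74 = 716.7
v^0.48 = 6830^0.48 = 69.27
g^-0.22 = 1.24^-0.22 = 0.9538
D_tc = 1.43 × 0.7399 × 716.7 × 69.27 × 0.9538 = 50100 m
D_f = 1.32 × (50100)^1.07 = 1.411 × 10^5 m
     = 141.1 km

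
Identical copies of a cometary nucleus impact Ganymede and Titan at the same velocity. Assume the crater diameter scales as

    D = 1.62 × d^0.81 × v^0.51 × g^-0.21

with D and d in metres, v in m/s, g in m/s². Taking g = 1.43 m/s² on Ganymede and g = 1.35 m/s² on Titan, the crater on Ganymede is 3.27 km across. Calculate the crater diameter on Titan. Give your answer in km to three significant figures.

D ≈ 3.31 km

All impactor-dependent factors cancel in the ratio, leaving D_Titan/D_Ganymede = (g_Titan/g_Ganymede)^-0.21.
(1.35/1.43)^-0.21 = 0.9441^-0.21 = 1.012
D_Titan = 1.012 × 3.27 km = 3.31 km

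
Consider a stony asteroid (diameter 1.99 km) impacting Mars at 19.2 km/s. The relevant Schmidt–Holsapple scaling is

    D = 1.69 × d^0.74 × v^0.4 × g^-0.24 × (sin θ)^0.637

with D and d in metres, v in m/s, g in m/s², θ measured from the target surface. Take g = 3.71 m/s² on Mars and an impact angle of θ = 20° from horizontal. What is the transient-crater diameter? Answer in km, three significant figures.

In SI units: d = 1990 m, v = 19200 m/s.
d^0.74 = 1990^0.74 = 276.2
v^0.4 = 19200^0.4 = 51.68
g^-0.24 = 3.71^-0.24 = 0.7300
(sin 20°)^0.637 = 0.3420^0.637 = 0.5049
D = 1.69 × 276.2 × 51.68 × 0.7300 × 0.5049 = 8891 m
   = 8.891 km

D ≈ 8.89 km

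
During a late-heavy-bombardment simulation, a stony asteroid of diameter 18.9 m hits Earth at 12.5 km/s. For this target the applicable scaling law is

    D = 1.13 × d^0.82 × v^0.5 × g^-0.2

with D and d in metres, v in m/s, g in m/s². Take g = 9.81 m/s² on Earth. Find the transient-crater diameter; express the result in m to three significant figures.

D ≈ 891 m

In SI units: v = 12500 m/s.
d^0.82 = 18.9^0.82 = 11.14
v^0.5 = 12500^0.5 = 111.8
g^-0.2 = 9.81^-0.2 = 0.6334
D = 1.13 × 11.14 × 111.8 × 0.6334 = 891.4 m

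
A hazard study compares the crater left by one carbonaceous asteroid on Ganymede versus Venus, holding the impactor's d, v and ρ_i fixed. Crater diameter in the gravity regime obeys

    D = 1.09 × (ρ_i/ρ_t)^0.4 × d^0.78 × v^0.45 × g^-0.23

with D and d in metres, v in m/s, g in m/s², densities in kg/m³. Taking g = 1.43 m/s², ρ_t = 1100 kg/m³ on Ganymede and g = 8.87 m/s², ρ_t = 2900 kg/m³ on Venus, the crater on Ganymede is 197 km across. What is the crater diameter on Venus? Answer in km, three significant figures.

The impactor-only factors (d, v, ρ_i) cancel in the ratio, leaving D_Venus/D_Ganymede = (g_Venus/g_Ganymede)^-0.23 · (ρ_t,Ganymede/ρ_t,Venus)^0.4.
(8.87/1.43)^-0.23 = 6.203^-0.23 = 0.6572
(1100/2900)^0.4 = 0.3793^0.4 = 0.6786
Ratio = 0.6572 × 0.6786 = 0.4460
D_Venus = 0.4460 × 197 km = 87.9 km

D ≈ 87.9 km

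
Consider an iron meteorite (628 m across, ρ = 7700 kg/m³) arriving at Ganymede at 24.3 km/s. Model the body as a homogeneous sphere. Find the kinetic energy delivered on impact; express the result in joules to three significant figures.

v = 24300 m/s.
Mass m = (π/6) ρ d³ = (π/6) × 7700 × (628)³ = 9.985 × 10^11 kg
E = ½ m v² = 0.5 × 9.985 × 10^11 × (24300)² = 2.948 × 10^20 J

E ≈ 2.95 × 10^20 J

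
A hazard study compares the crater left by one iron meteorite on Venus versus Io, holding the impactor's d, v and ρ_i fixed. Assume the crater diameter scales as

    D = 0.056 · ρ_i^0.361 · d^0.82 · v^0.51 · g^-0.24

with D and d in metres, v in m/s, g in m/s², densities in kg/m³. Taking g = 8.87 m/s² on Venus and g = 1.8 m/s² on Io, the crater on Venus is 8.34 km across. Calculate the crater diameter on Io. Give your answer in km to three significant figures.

All impactor-dependent factors cancel in the ratio, leaving D_Io/D_Venus = (g_Io/g_Venus)^-0.24.
(1.8/8.87)^-0.24 = 0.2029^-0.24 = 1.466
D_Io = 1.466 × 8.34 km = 12.2 km

D ≈ 12.2 km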